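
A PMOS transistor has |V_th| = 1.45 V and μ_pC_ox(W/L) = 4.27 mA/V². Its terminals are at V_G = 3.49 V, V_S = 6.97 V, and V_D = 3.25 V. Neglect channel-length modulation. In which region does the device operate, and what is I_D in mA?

V_SG = V_S − V_G = 6.97 − 3.49 = 3.48 V; V_SD = V_S − V_D = 6.97 − 3.25 = 3.72 V.
V_ov = V_SG − |V_th| = 3.48 − 1.45 = 2.03 V.
Since V_SD = 3.72 V ≥ V_ov = 2.03 V, the device is in saturation.
I_D = ½ k_p V_ov² = 0.5 × 4.27 × 2.03² = 8.8 mA.

Saturation; I_D = 8.80 mA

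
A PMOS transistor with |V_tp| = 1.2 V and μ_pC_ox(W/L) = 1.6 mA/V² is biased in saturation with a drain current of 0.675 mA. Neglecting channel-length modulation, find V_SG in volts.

V_SG = 2.12 V

In saturation I_D = ½ k_p (V_SG − |V_tp|)², so V_SG − |V_tp| = √(2 I_D / k_p) = √(2 × 0.675 / 1.6) = 0.919 V.
V_SG = 1.2 + 0.919 = 2.12 V.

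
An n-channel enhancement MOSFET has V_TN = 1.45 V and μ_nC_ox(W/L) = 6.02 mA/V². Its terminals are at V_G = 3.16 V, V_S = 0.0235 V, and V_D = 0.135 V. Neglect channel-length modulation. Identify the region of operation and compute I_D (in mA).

V_GS = V_G − V_S = 3.16 − 0.0235 = 3.14 V; V_DS = V_D − V_S = 0.135 − 0.0235 = 0.112 V.
V_ov = V_GS − V_TN = 3.14 − 1.45 = 1.69 V.
Since V_DS = 0.112 V < V_ov = 1.69 V, the device is in the triode region.
I_D = k_n [V_ov · V_DS − ½ V_DS²] = 6.02 × [1.69 × 0.112 − 0.5 × 0.112²] = 1.09 mA.

Triode; I_D = 1.09 mA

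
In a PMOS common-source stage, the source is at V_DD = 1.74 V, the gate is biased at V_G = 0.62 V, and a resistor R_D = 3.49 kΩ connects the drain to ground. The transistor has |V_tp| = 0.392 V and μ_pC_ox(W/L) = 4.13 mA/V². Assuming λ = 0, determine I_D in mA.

I_D = 0.450 mA

V_SG = V_DD − V_G = 1.74 − 0.62 = 1.12 V, so V_ov = 1.12 − 0.392 = 0.728 V.
Assume saturation: I_D = ½ k_p V_ov² = 0.5 × 4.13 × 0.728² = 1.09 mA, giving V_SD = V_DD − I_D R_D = 1.74 − 1.09 × 3.49 = -2.08 V.
But -2.08 V < V_ov = 0.728 V, so the device is actually in triode.
In triode I_D = k_p[V_ov V_SD − ½ V_SD²] and I_D = (V_DD − V_SD)/R_D. Equating: 7.21 V_SD² − 11.49 V_SD + 1.74 = 0, giving V_SD = 0.169 V (the root below V_ov).
I_D = (1.74 − 0.169) / 3.49 = 0.45 mA.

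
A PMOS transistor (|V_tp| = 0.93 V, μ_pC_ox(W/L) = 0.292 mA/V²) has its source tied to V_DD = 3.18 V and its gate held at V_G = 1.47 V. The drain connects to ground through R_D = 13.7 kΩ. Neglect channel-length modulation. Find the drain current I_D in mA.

V_SG = V_DD − V_G = 3.18 − 1.47 = 1.71 V, so V_ov = 1.71 − 0.93 = 0.78 V.
Assume saturation: I_D = ½ k_p V_ov² = 0.5 × 0.292 × 0.78² = 0.0888 mA, giving V_SD = V_DD − I_D R_D = 3.18 − 0.0888 × 13.7 = 1.96 V.
V_SD = 1.96 V ≥ V_ov = 0.78 V, confirming saturation.

I_D = 0.0888 mA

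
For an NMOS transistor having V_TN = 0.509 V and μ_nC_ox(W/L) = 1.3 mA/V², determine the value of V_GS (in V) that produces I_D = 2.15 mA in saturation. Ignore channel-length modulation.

In saturation I_D = ½ k_n (V_GS − V_TN)², so V_GS − V_TN = √(2 I_D / k_n) = √(2 × 2.15 / 1.3) = 1.82 V.
V_GS = 0.509 + 1.82 = 2.33 V.

V_GS = 2.33 V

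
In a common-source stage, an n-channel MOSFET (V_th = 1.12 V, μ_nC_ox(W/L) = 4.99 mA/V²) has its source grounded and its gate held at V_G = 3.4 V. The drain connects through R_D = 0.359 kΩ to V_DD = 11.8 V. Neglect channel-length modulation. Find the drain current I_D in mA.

I_D = 13.0 mA

V_GS = V_G = 3.4 V, so V_ov = 3.4 − 1.12 = 2.28 V.
Assume saturation: I_D = ½ k_n V_ov² = 0.5 × 4.99 × 2.28² = 13 mA, giving V_DS = V_DD − I_D R_D = 11.8 − 13 × 0.359 = 7.14 V.
V_DS = 7.14 V ≥ V_ov = 2.28 V, confirming saturation.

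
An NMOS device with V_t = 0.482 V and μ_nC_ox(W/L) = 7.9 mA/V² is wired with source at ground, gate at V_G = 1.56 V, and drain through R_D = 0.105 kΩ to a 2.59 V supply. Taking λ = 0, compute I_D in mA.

I_D = 4.59 mA

V_GS = V_G = 1.56 V, so V_ov = 1.56 − 0.482 = 1.08 V.
Assume saturation: I_D = ½ k_n V_ov² = 0.5 × 7.9 × 1.08² = 4.59 mA, giving V_DS = V_DD − I_D R_D = 2.59 − 4.59 × 0.105 = 2.11 V.
V_DS = 2.11 V ≥ V_ov = 1.08 V, confirming saturation.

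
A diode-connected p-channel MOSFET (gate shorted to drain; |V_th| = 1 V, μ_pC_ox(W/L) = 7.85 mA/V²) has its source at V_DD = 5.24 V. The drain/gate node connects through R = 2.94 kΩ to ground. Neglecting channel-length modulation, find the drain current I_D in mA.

With gate tied to drain, V_SG = V_SD ≥ V_SG − |V_th|, so the device is in saturation.
KCL at the drain: ½ k_p (V_SG − |V_th|)² = (V_DD − V_SG)/R.
Let x = V_SG − 1. Then 11.5 x² + x − 4.24 = 0, giving x = 0.564 V (positive root), so V_SG = 1.56 V.
I_D = (V_DD − V_SG)/R = (5.24 − 1.56) / 2.94 = 1.25 mA.

I_D = 1.25 mA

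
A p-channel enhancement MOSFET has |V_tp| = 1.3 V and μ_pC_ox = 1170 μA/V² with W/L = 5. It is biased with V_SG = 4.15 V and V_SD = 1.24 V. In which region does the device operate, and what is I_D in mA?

k_p = μ_pC_ox · (W/L) = 5.85 mA/V².
V_ov = V_SG − |V_tp| = 4.15 − 1.3 = 2.85 V.
Since V_SD = 1.24 V < V_ov = 2.85 V, the device is in the triode region.
I_D = k_p [V_ov · V_SD − ½ V_SD²] = 5.85 × [2.85 × 1.24 − 0.5 × 1.24²] = 16.2 mA.

Triode; I_D = 16.2 mA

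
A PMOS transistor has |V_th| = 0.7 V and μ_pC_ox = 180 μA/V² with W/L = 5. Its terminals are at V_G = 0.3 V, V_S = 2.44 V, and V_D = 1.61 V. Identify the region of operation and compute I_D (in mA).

V_SG = V_S − V_G = 2.44 − 0.3 = 2.14 V; V_SD = V_S − V_D = 2.44 − 1.61 = 0.83 V.
k_p = μ_pC_ox · (W/L) = 0.9 mA/V².
V_ov = V_SG − |V_th| = 2.14 − 0.7 = 1.44 V.
Since V_SD = 0.83 V < V_ov = 1.44 V, the device is in the triode region.
I_D = k_p [V_ov · V_SD − ½ V_SD²] = 0.9 × [1.44 × 0.83 − 0.5 × 0.83²] = 0.766 mA.

Triode; I_D = 0.766 mA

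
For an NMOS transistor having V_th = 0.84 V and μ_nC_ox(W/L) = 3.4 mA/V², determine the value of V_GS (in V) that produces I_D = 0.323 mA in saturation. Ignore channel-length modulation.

V_GS = 1.28 V

In saturation I_D = ½ k_n (V_GS − V_th)², so V_GS − V_th = √(2 I_D / k_n) = √(2 × 0.323 / 3.4) = 0.436 V.
V_GS = 0.84 + 0.436 = 1.28 V.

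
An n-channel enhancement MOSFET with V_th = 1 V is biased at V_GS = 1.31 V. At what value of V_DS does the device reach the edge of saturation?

V_DS,sat = 0.310 V

The boundary between triode and saturation is V_DS = V_GS − V_th = V_ov.
V_ov = 1.31 − 1 = 0.31 V.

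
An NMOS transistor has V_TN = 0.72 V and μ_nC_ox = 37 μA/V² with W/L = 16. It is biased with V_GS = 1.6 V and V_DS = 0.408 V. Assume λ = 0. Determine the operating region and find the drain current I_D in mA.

k_n = μ_nC_ox · (W/L) = 0.592 mA/V².
V_ov = V_GS − V_TN = 1.6 − 0.72 = 0.88 V.
Since V_DS = 0.408 V < V_ov = 0.88 V, the device is in the triode region.
I_D = k_n [V_ov · V_DS − ½ V_DS²] = 0.592 × [0.88 × 0.408 − 0.5 × 0.408²] = 0.163 mA.

Triode; I_D = 0.163 mA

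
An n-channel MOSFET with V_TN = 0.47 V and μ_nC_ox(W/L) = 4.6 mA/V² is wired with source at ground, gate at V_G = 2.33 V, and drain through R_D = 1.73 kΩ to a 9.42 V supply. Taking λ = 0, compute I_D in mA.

V_GS = V_G = 2.33 V, so V_ov = 2.33 − 0.47 = 1.86 V.
Assume saturation: I_D = ½ k_n V_ov² = 0.5 × 4.6 × 1.86² = 7.96 mA, giving V_DS = V_DD − I_D R_D = 9.42 − 7.96 × 1.73 = -4.35 V.
But -4.35 V < V_ov = 1.86 V, so the device is actually in triode.
In triode I_D = k_n[V_ov V_DS − ½ V_DS²] and I_D = (V_DD − V_DS)/R_D. Equating: 3.98 V_DS² − 15.8 V_DS + 9.42 = 0, giving V_DS = 0.731 V (the root below V_ov).
I_D = (9.42 − 0.731) / 1.73 = 5.02 mA.

I_D = 5.02 mA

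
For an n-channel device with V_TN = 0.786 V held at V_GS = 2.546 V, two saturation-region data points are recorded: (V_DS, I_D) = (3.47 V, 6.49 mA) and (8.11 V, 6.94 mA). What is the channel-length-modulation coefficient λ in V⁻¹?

λ = 0.0158 V⁻¹

With V_GS fixed, I_D ∝ (1 + λ V_DS) in saturation, so I_D2/I_D1 = (1 + λ V_DS2)/(1 + λ V_DS1).
6.94/6.49 = 1.069 = (1 + 8.11 λ)/(1 + 3.47 λ).
Solving: λ (I_D1 V_DS2 − I_D2 V_DS1) = I_D2 − I_D1, so λ = (6.94 − 6.49) / (6.49 × 8.11 − 6.94 × 3.47) = 0.45 / 28.6 = 0.0158 V⁻¹.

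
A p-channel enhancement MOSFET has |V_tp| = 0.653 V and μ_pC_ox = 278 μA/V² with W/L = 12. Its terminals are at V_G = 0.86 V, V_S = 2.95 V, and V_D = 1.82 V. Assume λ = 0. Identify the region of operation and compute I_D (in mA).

Triode; I_D = 3.29 mA

V_SG = V_S − V_G = 2.95 − 0.86 = 2.09 V; V_SD = V_S − V_D = 2.95 − 1.82 = 1.13 V.
k_p = μ_pC_ox · (W/L) = 3.336 mA/V².
V_ov = V_SG − |V_tp| = 2.09 − 0.653 = 1.44 V.
Since V_SD = 1.13 V < V_ov = 1.44 V, the device is in the triode region.
I_D = k_p [V_ov · V_SD − ½ V_SD²] = 3.336 × [1.44 × 1.13 − 0.5 × 1.13²] = 3.29 mA.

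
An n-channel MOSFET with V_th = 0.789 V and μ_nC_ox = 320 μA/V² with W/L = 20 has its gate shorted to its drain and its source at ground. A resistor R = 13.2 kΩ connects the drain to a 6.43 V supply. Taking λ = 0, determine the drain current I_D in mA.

I_D = 0.401 mA

With gate tied to drain, V_GS = V_DS ≥ V_GS − V_th, so the device is in saturation.
k_n = μ_nC_ox · (W/L) = 6.4 mA/V².
KCL at the drain: ½ k_n (V_GS − V_th)² = (V_DD − V_GS)/R.
Let x = V_GS − 0.789. Then 42.2 x² + x − 5.641 = 0, giving x = 0.354 V (positive root), so V_GS = 1.14 V.
I_D = (V_DD − V_GS)/R = (6.43 − 1.14) / 13.2 = 0.401 mA.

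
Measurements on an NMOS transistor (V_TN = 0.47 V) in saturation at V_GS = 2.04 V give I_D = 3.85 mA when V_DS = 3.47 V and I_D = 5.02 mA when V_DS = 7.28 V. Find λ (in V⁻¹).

λ = 0.110 V⁻¹

With V_GS fixed, I_D ∝ (1 + λ V_DS) in saturation, so I_D2/I_D1 = (1 + λ V_DS2)/(1 + λ V_DS1).
5.02/3.85 = 1.304 = (1 + 7.28 λ)/(1 + 3.47 λ).
Solving: λ (I_D1 V_DS2 − I_D2 V_DS1) = I_D2 − I_D1, so λ = (5.02 − 3.85) / (3.85 × 7.28 − 5.02 × 3.47) = 1.17 / 10.6 = 0.11 V⁻¹.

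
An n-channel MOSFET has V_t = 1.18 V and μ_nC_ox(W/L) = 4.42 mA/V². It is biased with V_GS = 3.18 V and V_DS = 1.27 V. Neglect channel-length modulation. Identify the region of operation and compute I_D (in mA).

V_ov = V_GS − V_t = 3.18 − 1.18 = 2 V.
Since V_DS = 1.27 V < V_ov = 2 V, the device is in the triode region.
I_D = k_n [V_ov · V_DS − ½ V_DS²] = 4.42 × [2 × 1.27 − 0.5 × 1.27²] = 7.66 mA.

Triode; I_D = 7.66 mA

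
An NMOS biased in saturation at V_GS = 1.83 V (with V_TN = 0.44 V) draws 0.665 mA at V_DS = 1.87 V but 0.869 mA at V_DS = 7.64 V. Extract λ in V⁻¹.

λ = 0.0590 V⁻¹

With V_GS fixed, I_D ∝ (1 + λ V_DS) in saturation, so I_D2/I_D1 = (1 + λ V_DS2)/(1 + λ V_DS1).
0.869/0.665 = 1.307 = (1 + 7.64 λ)/(1 + 1.87 λ).
Solving: λ (I_D1 V_DS2 − I_D2 V_DS1) = I_D2 − I_D1, so λ = (0.869 − 0.665) / (0.665 × 7.64 − 0.869 × 1.87) = 0.204 / 3.46 = 0.059 V⁻¹.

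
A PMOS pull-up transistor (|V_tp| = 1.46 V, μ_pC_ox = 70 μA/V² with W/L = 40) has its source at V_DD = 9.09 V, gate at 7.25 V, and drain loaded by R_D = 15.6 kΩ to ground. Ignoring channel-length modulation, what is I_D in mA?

I_D = 0.202 mA

V_SG = V_DD − V_G = 9.09 − 7.25 = 1.84 V, so V_ov = 1.84 − 1.46 = 0.38 V.
k_p = μ_pC_ox · (W/L) = 2.8 mA/V².
Assume saturation: I_D = ½ k_p V_ov² = 0.5 × 2.8 × 0.38² = 0.202 mA, giving V_SD = V_DD − I_D R_D = 9.09 − 0.202 × 15.6 = 5.94 V.
V_SD = 5.94 V ≥ V_ov = 0.38 V, confirming saturation.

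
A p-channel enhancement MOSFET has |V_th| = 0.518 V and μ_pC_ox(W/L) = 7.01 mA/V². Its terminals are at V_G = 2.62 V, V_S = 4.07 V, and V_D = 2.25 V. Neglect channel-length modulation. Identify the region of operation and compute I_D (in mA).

Saturation; I_D = 3.04 mA

V_SG = V_S − V_G = 4.07 − 2.62 = 1.45 V; V_SD = V_S − V_D = 4.07 − 2.25 = 1.82 V.
V_ov = V_SG − |V_th| = 1.45 − 0.518 = 0.932 V.
Since V_SD = 1.82 V ≥ V_ov = 0.932 V, the device is in saturation.
I_D = ½ k_p V_ov² = 0.5 × 7.01 × 0.932² = 3.04 mA.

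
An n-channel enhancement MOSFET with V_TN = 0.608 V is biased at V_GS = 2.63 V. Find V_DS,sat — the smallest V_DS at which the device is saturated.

The boundary between triode and saturation is V_DS = V_GS − V_TN = V_ov.
V_ov = 2.63 − 0.608 = 2.02 V.

V_DS,sat = 2.02 V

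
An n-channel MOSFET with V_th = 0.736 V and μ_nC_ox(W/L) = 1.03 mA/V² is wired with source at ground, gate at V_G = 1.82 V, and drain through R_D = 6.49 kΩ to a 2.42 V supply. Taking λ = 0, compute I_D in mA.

I_D = 0.320 mA

V_GS = V_G = 1.82 V, so V_ov = 1.82 − 0.736 = 1.08 V.
Assume saturation: I_D = ½ k_n V_ov² = 0.5 × 1.03 × 1.08² = 0.605 mA, giving V_DS = V_DD − I_D R_D = 2.42 − 0.605 × 6.49 = -1.51 V.
But -1.51 V < V_ov = 1.08 V, so the device is actually in triode.
In triode I_D = k_n[V_ov V_DS − ½ V_DS²] and I_D = (V_DD − V_DS)/R_D. Equating: 3.34 V_DS² − 8.246 V_DS + 2.42 = 0, giving V_DS = 0.34 V (the root below V_ov).
I_D = (2.42 − 0.34) / 6.49 = 0.32 mA.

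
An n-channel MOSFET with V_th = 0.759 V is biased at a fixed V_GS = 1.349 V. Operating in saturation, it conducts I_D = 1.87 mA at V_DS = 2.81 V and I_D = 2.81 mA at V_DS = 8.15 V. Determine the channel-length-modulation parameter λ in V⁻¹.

λ = 0.128 V⁻¹

With V_GS fixed, I_D ∝ (1 + λ V_DS) in saturation, so I_D2/I_D1 = (1 + λ V_DS2)/(1 + λ V_DS1).
2.81/1.87 = 1.503 = (1 + 8.15 λ)/(1 + 2.81 λ).
Solving: λ (I_D1 V_DS2 − I_D2 V_DS1) = I_D2 − I_D1, so λ = (2.81 − 1.87) / (1.87 × 8.15 − 2.81 × 2.81) = 0.94 / 7.34 = 0.128 V⁻¹.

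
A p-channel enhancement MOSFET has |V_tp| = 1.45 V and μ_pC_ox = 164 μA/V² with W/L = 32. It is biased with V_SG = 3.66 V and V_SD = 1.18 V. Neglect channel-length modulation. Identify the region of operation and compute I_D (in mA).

Triode; I_D = 10.0 mA

k_p = μ_pC_ox · (W/L) = 5.248 mA/V².
V_ov = V_SG − |V_tp| = 3.66 − 1.45 = 2.21 V.
Since V_SD = 1.18 V < V_ov = 2.21 V, the device is in the triode region.
I_D = k_p [V_ov · V_SD − ½ V_SD²] = 5.248 × [2.21 × 1.18 − 0.5 × 1.18²] = 10 mA.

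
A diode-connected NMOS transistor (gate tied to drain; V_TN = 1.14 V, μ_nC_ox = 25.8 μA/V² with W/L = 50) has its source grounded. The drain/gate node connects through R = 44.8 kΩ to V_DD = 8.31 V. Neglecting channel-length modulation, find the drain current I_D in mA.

With gate tied to drain, V_GS = V_DS ≥ V_GS − V_TN, so the device is in saturation.
k_n = μ_nC_ox · (W/L) = 1.29 mA/V².
KCL at the drain: ½ k_n (V_GS − V_TN)² = (V_DD − V_GS)/R.
Let x = V_GS − 1.14. Then 28.9 x² + x − 7.17 = 0, giving x = 0.481 V (positive root), so V_GS = 1.62 V.
I_D = (V_DD − V_GS)/R = (8.31 − 1.62) / 44.8 = 0.149 mA.

I_D = 0.149 mA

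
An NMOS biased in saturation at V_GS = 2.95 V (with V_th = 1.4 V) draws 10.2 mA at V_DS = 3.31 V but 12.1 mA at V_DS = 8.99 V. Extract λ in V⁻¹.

With V_GS fixed, I_D ∝ (1 + λ V_DS) in saturation, so I_D2/I_D1 = (1 + λ V_DS2)/(1 + λ V_DS1).
12.1/10.2 = 1.186 = (1 + 8.99 λ)/(1 + 3.31 λ).
Solving: λ (I_D1 V_DS2 − I_D2 V_DS1) = I_D2 − I_D1, so λ = (12.1 − 10.2) / (10.2 × 8.99 − 12.1 × 3.31) = 1.9 / 51.6 = 0.0368 V⁻¹.

λ = 0.0368 V⁻¹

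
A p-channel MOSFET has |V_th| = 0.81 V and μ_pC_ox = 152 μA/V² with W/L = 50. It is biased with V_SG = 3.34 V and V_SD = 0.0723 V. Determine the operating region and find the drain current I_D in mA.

k_p = μ_pC_ox · (W/L) = 7.6 mA/V².
V_ov = V_SG − |V_th| = 3.34 − 0.81 = 2.53 V.
Since V_SD = 0.0723 V < V_ov = 2.53 V, the device is in the triode region.
I_D = k_p [V_ov · V_SD − ½ V_SD²] = 7.6 × [2.53 × 0.0723 − 0.5 × 0.0723²] = 1.37 mA.

Triode; I_D = 1.37 mA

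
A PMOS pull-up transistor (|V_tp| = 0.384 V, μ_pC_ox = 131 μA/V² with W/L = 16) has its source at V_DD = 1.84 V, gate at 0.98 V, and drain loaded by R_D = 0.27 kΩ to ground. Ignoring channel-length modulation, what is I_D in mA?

V_SG = V_DD − V_G = 1.84 − 0.98 = 0.86 V, so V_ov = 0.86 − 0.384 = 0.476 V.
k_p = μ_pC_ox · (W/L) = 2.096 mA/V².
Assume saturation: I_D = ½ k_p V_ov² = 0.5 × 2.096 × 0.476² = 0.237 mA, giving V_SD = V_DD − I_D R_D = 1.84 − 0.237 × 0.27 = 1.78 V.
V_SD = 1.78 V ≥ V_ov = 0.476 V, confirming saturation.

I_D = 0.237 mA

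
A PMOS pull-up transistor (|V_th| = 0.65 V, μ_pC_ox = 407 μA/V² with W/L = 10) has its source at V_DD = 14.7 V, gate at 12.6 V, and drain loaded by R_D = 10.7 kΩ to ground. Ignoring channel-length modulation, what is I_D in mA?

I_D = 1.35 mA

V_SG = V_DD − V_G = 14.7 − 12.6 = 2.1 V, so V_ov = 2.1 − 0.65 = 1.45 V.
k_p = μ_pC_ox · (W/L) = 4.07 mA/V².
Assume saturation: I_D = ½ k_p V_ov² = 0.5 × 4.07 × 1.45² = 4.28 mA, giving V_SD = V_DD − I_D R_D = 14.7 − 4.28 × 10.7 = -31.1 V.
But -31.1 V < V_ov = 1.45 V, so the device is actually in triode.
In triode I_D = k_p[V_ov V_SD − ½ V_SD²] and I_D = (V_DD − V_SD)/R_D. Equating: 21.8 V_SD² − 64.15 V_SD + 14.7 = 0, giving V_SD = 0.25 V (the root below V_ov).
I_D = (14.7 − 0.25) / 10.7 = 1.35 mA.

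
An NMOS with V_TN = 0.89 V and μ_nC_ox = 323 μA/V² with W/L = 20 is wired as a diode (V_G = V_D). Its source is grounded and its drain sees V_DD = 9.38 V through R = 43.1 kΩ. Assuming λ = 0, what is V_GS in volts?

V_GS = 1.13 V

With gate tied to drain, V_GS = V_DS ≥ V_GS − V_TN, so the device is in saturation.
k_n = μ_nC_ox · (W/L) = 6.46 mA/V².
KCL at the drain: ½ k_n (V_GS − V_TN)² = (V_DD − V_GS)/R.
Let x = V_GS − 0.89. Then 139 x² + x − 8.49 = 0, giving x = 0.243 V (positive root), so V_GS = 1.13 V.
I_D = (V_DD − V_GS)/R = (9.38 − 1.13) / 43.1 = 0.191 mA.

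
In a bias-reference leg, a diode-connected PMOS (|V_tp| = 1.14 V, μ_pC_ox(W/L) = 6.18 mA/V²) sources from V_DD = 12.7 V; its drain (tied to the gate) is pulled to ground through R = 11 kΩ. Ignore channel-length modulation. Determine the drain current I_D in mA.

I_D = 0.999 mA

With gate tied to drain, V_SG = V_SD ≥ V_SG − |V_tp|, so the device is in saturation.
KCL at the drain: ½ k_p (V_SG − |V_tp|)² = (V_DD − V_SG)/R.
Let x = V_SG − 1.14. Then 34 x² + x − 11.56 = 0, giving x = 0.569 V (positive root), so V_SG = 1.71 V.
I_D = (V_DD − V_SG)/R = (12.7 − 1.71) / 11 = 0.999 mA.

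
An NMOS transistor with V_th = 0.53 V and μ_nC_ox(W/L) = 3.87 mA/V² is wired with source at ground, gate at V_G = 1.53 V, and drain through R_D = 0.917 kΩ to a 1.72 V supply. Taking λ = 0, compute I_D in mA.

I_D = 1.37 mA

V_GS = V_G = 1.53 V, so V_ov = 1.53 − 0.53 = 1 V.
Assume saturation: I_D = ½ k_n V_ov² = 0.5 × 3.87 × 1² = 1.94 mA, giving V_DS = V_DD − I_D R_D = 1.72 − 1.94 × 0.917 = -0.0544 V.
But -0.0544 V < V_ov = 1 V, so the device is actually in triode.
In triode I_D = k_n[V_ov V_DS − ½ V_DS²] and I_D = (V_DD − V_DS)/R_D. Equating: 1.77 V_DS² − 4.549 V_DS + 1.72 = 0, giving V_DS = 0.461 V (the root below V_ov).
I_D = (1.72 − 0.461) / 0.917 = 1.37 mA.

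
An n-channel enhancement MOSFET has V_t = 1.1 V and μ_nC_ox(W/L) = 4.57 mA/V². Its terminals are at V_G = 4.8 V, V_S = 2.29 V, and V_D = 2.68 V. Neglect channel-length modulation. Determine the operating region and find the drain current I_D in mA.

V_GS = V_G − V_S = 4.8 − 2.29 = 2.51 V; V_DS = V_D − V_S = 2.68 − 2.29 = 0.39 V.
V_ov = V_GS − V_t = 2.51 − 1.1 = 1.41 V.
Since V_DS = 0.39 V < V_ov = 1.41 V, the device is in the triode region.
I_D = k_n [V_ov · V_DS − ½ V_DS²] = 4.57 × [1.41 × 0.39 − 0.5 × 0.39²] = 2.17 mA.

Triode; I_D = 2.17 mA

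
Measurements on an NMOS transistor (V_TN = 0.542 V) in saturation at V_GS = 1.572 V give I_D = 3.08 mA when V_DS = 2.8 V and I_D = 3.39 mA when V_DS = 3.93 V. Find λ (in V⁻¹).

λ = 0.119 V⁻¹

With V_GS fixed, I_D ∝ (1 + λ V_DS) in saturation, so I_D2/I_D1 = (1 + λ V_DS2)/(1 + λ V_DS1).
3.39/3.08 = 1.101 = (1 + 3.93 λ)/(1 + 2.8 λ).
Solving: λ (I_D1 V_DS2 − I_D2 V_DS1) = I_D2 − I_D1, so λ = (3.39 − 3.08) / (3.08 × 3.93 − 3.39 × 2.8) = 0.31 / 2.61 = 0.119 V⁻¹.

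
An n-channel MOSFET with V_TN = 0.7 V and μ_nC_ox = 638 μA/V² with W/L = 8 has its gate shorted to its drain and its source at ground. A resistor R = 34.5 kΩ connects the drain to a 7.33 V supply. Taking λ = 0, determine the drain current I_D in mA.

I_D = 0.184 mA

With gate tied to drain, V_GS = V_DS ≥ V_GS − V_TN, so the device is in saturation.
k_n = μ_nC_ox · (W/L) = 5.104 mA/V².
KCL at the drain: ½ k_n (V_GS − V_TN)² = (V_DD − V_GS)/R.
Let x = V_GS − 0.7. Then 88 x² + x − 6.63 = 0, giving x = 0.269 V (positive root), so V_GS = 0.969 V.
I_D = (V_DD − V_GS)/R = (7.33 − 0.969) / 34.5 = 0.184 mA.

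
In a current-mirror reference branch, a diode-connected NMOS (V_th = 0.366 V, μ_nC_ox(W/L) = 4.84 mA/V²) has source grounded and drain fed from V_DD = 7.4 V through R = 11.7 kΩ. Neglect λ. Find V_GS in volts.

V_GS = 0.847 V

With gate tied to drain, V_GS = V_DS ≥ V_GS − V_th, so the device is in saturation.
KCL at the drain: ½ k_n (V_GS − V_th)² = (V_DD − V_GS)/R.
Let x = V_GS − 0.366. Then 28.3 x² + x − 7.034 = 0, giving x = 0.481 V (positive root), so V_GS = 0.847 V.
I_D = (V_DD − V_GS)/R = (7.4 − 0.847) / 11.7 = 0.56 mA.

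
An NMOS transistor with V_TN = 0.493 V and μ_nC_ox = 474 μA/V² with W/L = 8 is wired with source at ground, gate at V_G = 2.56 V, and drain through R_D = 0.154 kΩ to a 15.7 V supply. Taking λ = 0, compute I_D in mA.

V_GS = V_G = 2.56 V, so V_ov = 2.56 − 0.493 = 2.07 V.
k_n = μ_nC_ox · (W/L) = 3.792 mA/V².
Assume saturation: I_D = ½ k_n V_ov² = 0.5 × 3.792 × 2.07² = 8.1 mA, giving V_DS = V_DD − I_D R_D = 15.7 − 8.1 × 0.154 = 14.5 V.
V_DS = 14.5 V ≥ V_ov = 2.07 V, confirming saturation.

I_D = 8.10 mA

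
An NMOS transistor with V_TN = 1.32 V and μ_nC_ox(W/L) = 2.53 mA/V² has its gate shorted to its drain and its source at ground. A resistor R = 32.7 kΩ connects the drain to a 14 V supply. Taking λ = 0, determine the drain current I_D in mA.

With gate tied to drain, V_GS = V_DS ≥ V_GS − V_TN, so the device is in saturation.
KCL at the drain: ½ k_n (V_GS − V_TN)² = (V_DD − V_GS)/R.
Let x = V_GS − 1.32. Then 41.4 x² + x − 12.68 = 0, giving x = 0.542 V (positive root), so V_GS = 1.86 V.
I_D = (V_DD − V_GS)/R = (14 − 1.86) / 32.7 = 0.371 mA.

I_D = 0.371 mA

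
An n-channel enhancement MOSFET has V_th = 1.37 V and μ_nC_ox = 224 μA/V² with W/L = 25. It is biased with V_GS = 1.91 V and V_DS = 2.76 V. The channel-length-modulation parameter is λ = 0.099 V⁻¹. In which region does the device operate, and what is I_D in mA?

k_n = μ_nC_ox · (W/L) = 5.6 mA/V².
V_ov = V_GS − V_th = 1.91 − 1.37 = 0.54 V.
Since V_DS = 2.76 V ≥ V_ov = 0.54 V, the device is in saturation.
I_D = ½ k_n V_ov² (1 + λ V_DS) = 0.5 × 5.6 × 0.54² × (1 + 0.099 × 2.76) = 1.04 mA.

Saturation; I_D = 1.04 mA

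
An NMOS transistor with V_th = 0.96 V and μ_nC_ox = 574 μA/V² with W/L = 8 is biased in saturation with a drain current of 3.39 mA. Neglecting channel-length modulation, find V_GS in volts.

V_GS = 2.18 V

k_n = μ_nC_ox · (W/L) = 4.592 mA/V².
In saturation I_D = ½ k_n (V_GS − V_th)², so V_GS − V_th = √(2 I_D / k_n) = √(2 × 3.39 / 4.592) = 1.22 V.
V_GS = 0.96 + 1.22 = 2.18 V.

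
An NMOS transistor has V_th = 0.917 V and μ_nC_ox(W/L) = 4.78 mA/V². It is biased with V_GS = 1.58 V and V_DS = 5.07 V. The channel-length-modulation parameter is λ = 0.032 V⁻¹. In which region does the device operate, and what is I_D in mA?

Saturation; I_D = 1.22 mA

V_ov = V_GS − V_th = 1.58 − 0.917 = 0.663 V.
Since V_DS = 5.07 V ≥ V_ov = 0.663 V, the device is in saturation.
I_D = ½ k_n V_ov² (1 + λ V_DS) = 0.5 × 4.78 × 0.663² × (1 + 0.032 × 5.07) = 1.22 mA.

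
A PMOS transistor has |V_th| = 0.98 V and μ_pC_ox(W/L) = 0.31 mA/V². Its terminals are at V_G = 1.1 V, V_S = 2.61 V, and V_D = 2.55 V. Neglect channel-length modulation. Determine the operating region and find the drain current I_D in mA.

V_SG = V_S − V_G = 2.61 − 1.1 = 1.51 V; V_SD = V_S − V_D = 2.61 − 2.55 = 0.06 V.
V_ov = V_SG − |V_th| = 1.51 − 0.98 = 0.53 V.
Since V_SD = 0.06 V < V_ov = 0.53 V, the device is in the triode region.
I_D = k_p [V_ov · V_SD − ½ V_SD²] = 0.31 × [0.53 × 0.06 − 0.5 × 0.06²] = 0.0093 mA.

Triode; I_D = 0.00930 mA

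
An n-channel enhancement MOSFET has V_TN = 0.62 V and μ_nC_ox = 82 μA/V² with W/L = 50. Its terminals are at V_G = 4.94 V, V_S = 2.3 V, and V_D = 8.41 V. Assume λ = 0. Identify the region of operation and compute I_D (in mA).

Saturation; I_D = 8.36 mA

V_GS = V_G − V_S = 4.94 − 2.3 = 2.64 V; V_DS = V_D − V_S = 8.41 − 2.3 = 6.11 V.
k_n = μ_nC_ox · (W/L) = 4.1 mA/V².
V_ov = V_GS − V_TN = 2.64 − 0.62 = 2.02 V.
Since V_DS = 6.11 V ≥ V_ov = 2.02 V, the device is in saturation.
I_D = ½ k_n V_ov² = 0.5 × 4.1 × 2.02² = 8.36 mA.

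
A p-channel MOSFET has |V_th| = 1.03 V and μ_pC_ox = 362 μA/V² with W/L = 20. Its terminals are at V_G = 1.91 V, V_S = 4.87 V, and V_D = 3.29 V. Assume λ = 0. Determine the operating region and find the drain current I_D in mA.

Triode; I_D = 13.0 mA

V_SG = V_S − V_G = 4.87 − 1.91 = 2.96 V; V_SD = V_S − V_D = 4.87 − 3.29 = 1.58 V.
k_p = μ_pC_ox · (W/L) = 7.24 mA/V².
V_ov = V_SG − |V_th| = 2.96 − 1.03 = 1.93 V.
Since V_SD = 1.58 V < V_ov = 1.93 V, the device is in the triode region.
I_D = k_p [V_ov · V_SD − ½ V_SD²] = 7.24 × [1.93 × 1.58 − 0.5 × 1.58²] = 13 mA.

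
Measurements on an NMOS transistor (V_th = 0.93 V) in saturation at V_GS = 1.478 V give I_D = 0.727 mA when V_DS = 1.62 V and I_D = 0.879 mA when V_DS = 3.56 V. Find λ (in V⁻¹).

With V_GS fixed, I_D ∝ (1 + λ V_DS) in saturation, so I_D2/I_D1 = (1 + λ V_DS2)/(1 + λ V_DS1).
0.879/0.727 = 1.209 = (1 + 3.56 λ)/(1 + 1.62 λ).
Solving: λ (I_D1 V_DS2 − I_D2 V_DS1) = I_D2 − I_D1, so λ = (0.879 − 0.727) / (0.727 × 3.56 − 0.879 × 1.62) = 0.152 / 1.16 = 0.131 V⁻¹.

λ = 0.131 V⁻¹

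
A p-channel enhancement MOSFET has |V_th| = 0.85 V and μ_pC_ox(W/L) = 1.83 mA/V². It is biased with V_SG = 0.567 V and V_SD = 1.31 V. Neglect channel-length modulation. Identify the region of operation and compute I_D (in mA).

Cutoff; I_D = 0 mA

V_SG = 0.567 V < |V_th| = 0.85 V, so the transistor is in cutoff.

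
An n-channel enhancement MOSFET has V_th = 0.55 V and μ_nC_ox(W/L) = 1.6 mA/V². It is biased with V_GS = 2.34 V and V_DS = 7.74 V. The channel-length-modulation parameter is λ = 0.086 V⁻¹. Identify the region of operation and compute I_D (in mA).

V_ov = V_GS − V_th = 2.34 − 0.55 = 1.79 V.
Since V_DS = 7.74 V ≥ V_ov = 1.79 V, the device is in saturation.
I_D = ½ k_n V_ov² (1 + λ V_DS) = 0.5 × 1.6 × 1.79² × (1 + 0.086 × 7.74) = 4.27 mA.

Saturation; I_D = 4.27 mA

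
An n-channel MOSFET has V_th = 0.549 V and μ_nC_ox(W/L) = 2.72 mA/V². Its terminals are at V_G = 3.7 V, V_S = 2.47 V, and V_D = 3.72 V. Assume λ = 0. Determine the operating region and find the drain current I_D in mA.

V_GS = V_G − V_S = 3.7 − 2.47 = 1.23 V; V_DS = V_D − V_S = 3.72 − 2.47 = 1.25 V.
V_ov = V_GS − V_th = 1.23 − 0.549 = 0.681 V.
Since V_DS = 1.25 V ≥ V_ov = 0.681 V, the device is in saturation.
I_D = ½ k_n V_ov² = 0.5 × 2.72 × 0.681² = 0.631 mA.

Saturation; I_D = 0.631 mA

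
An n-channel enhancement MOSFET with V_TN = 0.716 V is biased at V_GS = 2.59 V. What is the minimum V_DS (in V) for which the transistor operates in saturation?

The boundary between triode and saturation is V_DS = V_GS − V_TN = V_ov.
V_ov = 2.59 − 0.716 = 1.87 V.

V_DS,sat = 1.87 V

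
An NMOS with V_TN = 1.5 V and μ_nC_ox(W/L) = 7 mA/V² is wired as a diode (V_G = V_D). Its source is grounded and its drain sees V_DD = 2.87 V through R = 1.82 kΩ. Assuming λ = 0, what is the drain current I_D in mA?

With gate tied to drain, V_GS = V_DS ≥ V_GS − V_TN, so the device is in saturation.
KCL at the drain: ½ k_n (V_GS − V_TN)² = (V_DD − V_GS)/R.
Let x = V_GS − 1.5. Then 6.37 x² + x − 1.37 = 0, giving x = 0.392 V (positive root), so V_GS = 1.89 V.
I_D = (V_DD − V_GS)/R = (2.87 − 1.89) / 1.82 = 0.537 mA.

I_D = 0.537 mA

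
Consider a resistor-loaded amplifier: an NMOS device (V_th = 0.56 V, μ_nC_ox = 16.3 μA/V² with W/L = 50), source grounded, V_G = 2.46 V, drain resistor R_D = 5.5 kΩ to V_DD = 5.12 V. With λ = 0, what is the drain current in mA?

I_D = 0.816 mA

V_GS = V_G = 2.46 V, so V_ov = 2.46 − 0.56 = 1.9 V.
k_n = μ_nC_ox · (W/L) = 0.815 mA/V².
Assume saturation: I_D = ½ k_n V_ov² = 0.5 × 0.815 × 1.9² = 1.47 mA, giving V_DS = V_DD − I_D R_D = 5.12 − 1.47 × 5.5 = -2.97 V.
But -2.97 V < V_ov = 1.9 V, so the device is actually in triode.
In triode I_D = k_n[V_ov V_DS − ½ V_DS²] and I_D = (V_DD − V_DS)/R_D. Equating: 2.24 V_DS² − 9.517 V_DS + 5.12 = 0, giving V_DS = 0.632 V (the root below V_ov).
I_D = (5.12 − 0.632) / 5.5 = 0.816 mA.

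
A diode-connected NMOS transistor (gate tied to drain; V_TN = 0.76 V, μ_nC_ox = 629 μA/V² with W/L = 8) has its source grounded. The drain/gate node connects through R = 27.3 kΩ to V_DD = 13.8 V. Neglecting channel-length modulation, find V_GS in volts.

V_GS = 1.19 V

With gate tied to drain, V_GS = V_DS ≥ V_GS − V_TN, so the device is in saturation.
k_n = μ_nC_ox · (W/L) = 5.032 mA/V².
KCL at the drain: ½ k_n (V_GS − V_TN)² = (V_DD − V_GS)/R.
Let x = V_GS − 0.76. Then 68.7 x² + x − 13.04 = 0, giving x = 0.428 V (positive root), so V_GS = 1.19 V.
I_D = (V_DD − V_GS)/R = (13.8 − 1.19) / 27.3 = 0.462 mA.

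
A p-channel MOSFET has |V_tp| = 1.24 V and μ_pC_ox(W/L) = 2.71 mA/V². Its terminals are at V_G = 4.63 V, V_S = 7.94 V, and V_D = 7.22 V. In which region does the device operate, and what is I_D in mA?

V_SG = V_S − V_G = 7.94 − 4.63 = 3.31 V; V_SD = V_S − V_D = 7.94 − 7.22 = 0.72 V.
V_ov = V_SG − |V_tp| = 3.31 − 1.24 = 2.07 V.
Since V_SD = 0.72 V < V_ov = 2.07 V, the device is in the triode region.
I_D = k_p [V_ov · V_SD − ½ V_SD²] = 2.71 × [2.07 × 0.72 − 0.5 × 0.72²] = 3.34 mA.

Triode; I_D = 3.34 mA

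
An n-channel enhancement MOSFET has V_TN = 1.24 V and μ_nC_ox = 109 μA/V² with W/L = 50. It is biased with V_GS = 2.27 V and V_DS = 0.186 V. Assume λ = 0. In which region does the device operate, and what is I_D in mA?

k_n = μ_nC_ox · (W/L) = 5.45 mA/V².
V_ov = V_GS − V_TN = 2.27 − 1.24 = 1.03 V.
Since V_DS = 0.186 V < V_ov = 1.03 V, the device is in the triode region.
I_D = k_n [V_ov · V_DS − ½ V_DS²] = 5.45 × [1.03 × 0.186 − 0.5 × 0.186²] = 0.95 mA.

Triode; I_D = 0.950 mA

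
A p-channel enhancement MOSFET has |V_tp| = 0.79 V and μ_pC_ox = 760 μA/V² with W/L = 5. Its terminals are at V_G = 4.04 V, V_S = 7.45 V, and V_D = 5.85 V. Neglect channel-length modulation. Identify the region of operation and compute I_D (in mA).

Triode; I_D = 11.1 mA

V_SG = V_S − V_G = 7.45 − 4.04 = 3.41 V; V_SD = V_S − V_D = 7.45 − 5.85 = 1.6 V.
k_p = μ_pC_ox · (W/L) = 3.8 mA/V².
V_ov = V_SG − |V_tp| = 3.41 − 0.79 = 2.62 V.
Since V_SD = 1.6 V < V_ov = 2.62 V, the device is in the triode region.
I_D = k_p [V_ov · V_SD − ½ V_SD²] = 3.8 × [2.62 × 1.6 − 0.5 × 1.6²] = 11.1 mA.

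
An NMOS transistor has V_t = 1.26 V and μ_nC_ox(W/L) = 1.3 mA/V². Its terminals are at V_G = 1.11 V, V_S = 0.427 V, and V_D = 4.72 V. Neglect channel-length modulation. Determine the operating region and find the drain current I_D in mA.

Cutoff; I_D = 0 mA

V_GS = V_G − V_S = 1.11 − 0.427 = 0.683 V; V_DS = V_D − V_S = 4.72 − 0.427 = 4.29 V.
V_GS = 0.683 V < V_t = 1.26 V, so the transistor is in cutoff.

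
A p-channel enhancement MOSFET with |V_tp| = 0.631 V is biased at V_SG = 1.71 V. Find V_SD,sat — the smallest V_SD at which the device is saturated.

The boundary between triode and saturation is V_SD = V_SG − |V_tp| = V_ov.
V_ov = 1.71 − 0.631 = 1.08 V.

V_SD,sat = 1.08 V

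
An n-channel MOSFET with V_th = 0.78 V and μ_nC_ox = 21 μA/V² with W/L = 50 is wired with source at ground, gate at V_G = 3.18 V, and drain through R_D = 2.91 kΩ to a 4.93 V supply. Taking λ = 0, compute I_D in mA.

V_GS = V_G = 3.18 V, so V_ov = 3.18 − 0.78 = 2.4 V.
k_n = μ_nC_ox · (W/L) = 1.05 mA/V².
Assume saturation: I_D = ½ k_n V_ov² = 0.5 × 1.05 × 2.4² = 3.02 mA, giving V_DS = V_DD − I_D R_D = 4.93 − 3.02 × 2.91 = -3.87 V.
But -3.87 V < V_ov = 2.4 V, so the device is actually in triode.
In triode I_D = k_n[V_ov V_DS − ½ V_DS²] and I_D = (V_DD − V_DS)/R_D. Equating: 1.53 V_DS² − 8.333 V_DS + 4.93 = 0, giving V_DS = 0.675 V (the root below V_ov).
I_D = (4.93 − 0.675) / 2.91 = 1.46 mA.

I_D = 1.46 mA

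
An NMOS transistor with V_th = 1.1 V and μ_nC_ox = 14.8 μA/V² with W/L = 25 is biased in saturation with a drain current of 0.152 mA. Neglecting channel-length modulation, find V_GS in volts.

V_GS = 2.01 V

k_n = μ_nC_ox · (W/L) = 0.37 mA/V².
In saturation I_D = ½ k_n (V_GS − V_th)², so V_GS − V_th = √(2 I_D / k_n) = √(2 × 0.152 / 0.37) = 0.906 V.
V_GS = 1.1 + 0.906 = 2.01 V.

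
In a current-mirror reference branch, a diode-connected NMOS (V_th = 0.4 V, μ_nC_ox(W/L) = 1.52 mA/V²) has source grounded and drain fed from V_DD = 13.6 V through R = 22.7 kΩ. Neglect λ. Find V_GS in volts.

V_GS = 1.25 V

With gate tied to drain, V_GS = V_DS ≥ V_GS − V_th, so the device is in saturation.
KCL at the drain: ½ k_n (V_GS − V_th)² = (V_DD − V_GS)/R.
Let x = V_GS − 0.4. Then 17.3 x² + x − 13.2 = 0, giving x = 0.846 V (positive root), so V_GS = 1.25 V.
I_D = (V_DD − V_GS)/R = (13.6 − 1.25) / 22.7 = 0.544 mA.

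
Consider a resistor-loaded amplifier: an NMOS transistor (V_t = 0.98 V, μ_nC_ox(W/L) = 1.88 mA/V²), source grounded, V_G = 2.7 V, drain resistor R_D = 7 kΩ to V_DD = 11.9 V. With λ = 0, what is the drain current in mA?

V_GS = V_G = 2.7 V, so V_ov = 2.7 − 0.98 = 1.72 V.
Assume saturation: I_D = ½ k_n V_ov² = 0.5 × 1.88 × 1.72² = 2.78 mA, giving V_DS = V_DD − I_D R_D = 11.9 − 2.78 × 7 = -7.57 V.
But -7.57 V < V_ov = 1.72 V, so the device is actually in triode.
In triode I_D = k_n[V_ov V_DS − ½ V_DS²] and I_D = (V_DD − V_DS)/R_D. Equating: 6.58 V_DS² − 23.64 V_DS + 11.9 = 0, giving V_DS = 0.606 V (the root below V_ov).
I_D = (11.9 − 0.606) / 7 = 1.61 mA.

I_D = 1.61 mA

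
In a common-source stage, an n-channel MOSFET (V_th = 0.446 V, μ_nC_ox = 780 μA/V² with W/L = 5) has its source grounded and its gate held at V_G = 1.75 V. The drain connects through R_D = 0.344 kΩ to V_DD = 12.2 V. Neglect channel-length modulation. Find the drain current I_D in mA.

I_D = 3.32 mA

V_GS = V_G = 1.75 V, so V_ov = 1.75 − 0.446 = 1.3 V.
k_n = μ_nC_ox · (W/L) = 3.9 mA/V².
Assume saturation: I_D = ½ k_n V_ov² = 0.5 × 3.9 × 1.3² = 3.32 mA, giving V_DS = V_DD − I_D R_D = 12.2 − 3.32 × 0.344 = 11.1 V.
V_DS = 11.1 V ≥ V_ov = 1.3 V, confirming saturation.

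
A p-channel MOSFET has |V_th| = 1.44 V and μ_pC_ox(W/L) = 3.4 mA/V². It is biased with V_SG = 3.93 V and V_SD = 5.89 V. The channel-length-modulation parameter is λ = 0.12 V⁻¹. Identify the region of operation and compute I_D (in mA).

Saturation; I_D = 18.0 mA

V_ov = V_SG − |V_th| = 3.93 − 1.44 = 2.49 V.
Since V_SD = 5.89 V ≥ V_ov = 2.49 V, the device is in saturation.
I_D = ½ k_p V_ov² (1 + λ V_SD) = 0.5 × 3.4 × 2.49² × (1 + 0.12 × 5.89) = 18 mA.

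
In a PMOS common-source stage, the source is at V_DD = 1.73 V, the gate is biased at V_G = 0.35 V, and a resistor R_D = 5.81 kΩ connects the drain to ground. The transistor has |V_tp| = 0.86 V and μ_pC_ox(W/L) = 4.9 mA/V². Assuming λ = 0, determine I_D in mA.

V_SG = V_DD − V_G = 1.73 − 0.35 = 1.38 V, so V_ov = 1.38 − 0.86 = 0.52 V.
Assume saturation: I_D = ½ k_p V_ov² = 0.5 × 4.9 × 0.52² = 0.662 mA, giving V_SD = V_DD − I_D R_D = 1.73 − 0.662 × 5.81 = -2.12 V.
But -2.12 V < V_ov = 0.52 V, so the device is actually in triode.
In triode I_D = k_p[V_ov V_SD − ½ V_SD²] and I_D = (V_DD − V_SD)/R_D. Equating: 14.2 V_SD² − 15.8 V_SD + 1.73 = 0, giving V_SD = 0.123 V (the root below V_ov).
I_D = (1.73 − 0.123) / 5.81 = 0.277 mA.

I_D = 0.277 mA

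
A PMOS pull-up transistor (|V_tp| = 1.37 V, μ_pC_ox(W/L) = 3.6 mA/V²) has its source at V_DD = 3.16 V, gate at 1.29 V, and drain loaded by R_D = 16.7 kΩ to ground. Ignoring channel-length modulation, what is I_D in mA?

V_SG = V_DD − V_G = 3.16 − 1.29 = 1.87 V, so V_ov = 1.87 − 1.37 = 0.5 V.
Assume saturation: I_D = ½ k_p V_ov² = 0.5 × 3.6 × 0.5² = 0.45 mA, giving V_SD = V_DD − I_D R_D = 3.16 − 0.45 × 16.7 = -4.35 V.
But -4.35 V < V_ov = 0.5 V, so the device is actually in triode.
In triode I_D = k_p[V_ov V_SD − ½ V_SD²] and I_D = (V_DD − V_SD)/R_D. Equating: 30.1 V_SD² − 31.06 V_SD + 3.16 = 0, giving V_SD = 0.114 V (the root below V_ov).
I_D = (3.16 − 0.114) / 16.7 = 0.182 mA.

I_D = 0.182 mA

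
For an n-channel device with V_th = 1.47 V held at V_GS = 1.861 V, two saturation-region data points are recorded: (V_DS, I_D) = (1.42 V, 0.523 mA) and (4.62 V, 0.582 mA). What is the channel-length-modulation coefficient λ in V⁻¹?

With V_GS fixed, I_D ∝ (1 + λ V_DS) in saturation, so I_D2/I_D1 = (1 + λ V_DS2)/(1 + λ V_DS1).
0.582/0.523 = 1.113 = (1 + 4.62 λ)/(1 + 1.42 λ).
Solving: λ (I_D1 V_DS2 − I_D2 V_DS1) = I_D2 − I_D1, so λ = (0.582 − 0.523) / (0.523 × 4.62 − 0.582 × 1.42) = 0.059 / 1.59 = 0.0371 V⁻¹.

λ = 0.0371 V⁻¹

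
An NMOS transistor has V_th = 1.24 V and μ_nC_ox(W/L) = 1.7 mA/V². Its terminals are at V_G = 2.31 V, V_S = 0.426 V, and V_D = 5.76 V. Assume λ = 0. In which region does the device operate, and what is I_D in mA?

V_GS = V_G − V_S = 2.31 − 0.426 = 1.88 V; V_DS = V_D − V_S = 5.76 − 0.426 = 5.33 V.
V_ov = V_GS − V_th = 1.88 − 1.24 = 0.644 V.
Since V_DS = 5.33 V ≥ V_ov = 0.644 V, the device is in saturation.
I_D = ½ k_n V_ov² = 0.5 × 1.7 × 0.644² = 0.353 mA.

Saturation; I_D = 0.353 mA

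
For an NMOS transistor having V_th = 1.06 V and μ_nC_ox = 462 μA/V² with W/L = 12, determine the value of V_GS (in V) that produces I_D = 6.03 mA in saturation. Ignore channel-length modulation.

k_n = μ_nC_ox · (W/L) = 5.544 mA/V².
In saturation I_D = ½ k_n (V_GS − V_th)², so V_GS − V_th = √(2 I_D / k_n) = √(2 × 6.03 / 5.544) = 1.47 V.
V_GS = 1.06 + 1.47 = 2.53 V.

V_GS = 2.53 V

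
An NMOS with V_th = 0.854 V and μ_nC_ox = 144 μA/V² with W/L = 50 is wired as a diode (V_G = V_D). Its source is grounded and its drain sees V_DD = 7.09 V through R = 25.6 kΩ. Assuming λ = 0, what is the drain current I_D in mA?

I_D = 0.234 mA

With gate tied to drain, V_GS = V_DS ≥ V_GS − V_th, so the device is in saturation.
k_n = μ_nC_ox · (W/L) = 7.2 mA/V².
KCL at the drain: ½ k_n (V_GS − V_th)² = (V_DD − V_GS)/R.
Let x = V_GS − 0.854. Then 92.2 x² + x − 6.236 = 0, giving x = 0.255 V (positive root), so V_GS = 1.11 V.
I_D = (V_DD − V_GS)/R = (7.09 − 1.11) / 25.6 = 0.234 mA.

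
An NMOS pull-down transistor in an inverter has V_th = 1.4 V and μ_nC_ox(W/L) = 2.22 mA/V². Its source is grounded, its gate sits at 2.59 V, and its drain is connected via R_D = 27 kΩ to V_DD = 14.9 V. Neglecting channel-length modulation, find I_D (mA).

I_D = 0.543 mA

V_GS = V_G = 2.59 V, so V_ov = 2.59 − 1.4 = 1.19 V.
Assume saturation: I_D = ½ k_n V_ov² = 0.5 × 2.22 × 1.19² = 1.57 mA, giving V_DS = V_DD − I_D R_D = 14.9 − 1.57 × 27 = -27.5 V.
But -27.5 V < V_ov = 1.19 V, so the device is actually in triode.
In triode I_D = k_n[V_ov V_DS − ½ V_DS²] and I_D = (V_DD − V_DS)/R_D. Equating: 30 V_DS² − 72.33 V_DS + 14.9 = 0, giving V_DS = 0.227 V (the root below V_ov).
I_D = (14.9 − 0.227) / 27 = 0.543 mA.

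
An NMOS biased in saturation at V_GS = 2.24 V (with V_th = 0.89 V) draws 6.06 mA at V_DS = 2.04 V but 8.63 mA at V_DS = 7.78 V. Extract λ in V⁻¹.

With V_GS fixed, I_D ∝ (1 + λ V_DS) in saturation, so I_D2/I_D1 = (1 + λ V_DS2)/(1 + λ V_DS1).
8.63/6.06 = 1.424 = (1 + 7.78 λ)/(1 + 2.04 λ).
Solving: λ (I_D1 V_DS2 − I_D2 V_DS1) = I_D2 − I_D1, so λ = (8.63 − 6.06) / (6.06 × 7.78 − 8.63 × 2.04) = 2.57 / 29.5 = 0.087 V⁻¹.

λ = 0.0870 V⁻¹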